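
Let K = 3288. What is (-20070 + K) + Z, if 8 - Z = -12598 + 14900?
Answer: -19076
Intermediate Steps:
Z = -2294 (Z = 8 - (-12598 + 14900) = 8 - 1*2302 = 8 - 2302 = -2294)
(-20070 + K) + Z = (-20070 + 3288) - 2294 = -16782 - 2294 = -19076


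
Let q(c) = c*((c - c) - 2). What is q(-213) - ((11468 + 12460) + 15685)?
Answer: -39187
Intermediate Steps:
q(c) = -2*c (q(c) = c*(0 - 2) = c*(-2) = -2*c)
q(-213) - ((11468 + 12460) + 15685) = -2*(-213) - ((11468 + 12460) + 15685) = 426 - (23928 + 15685) = 426 - 1*39613 = 426 - 39613 = -39187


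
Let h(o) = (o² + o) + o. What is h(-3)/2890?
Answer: 3/2890 ≈ 0.0010381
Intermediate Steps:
h(o) = o² + 2*o (h(o) = (o + o²) + o = o² + 2*o)
h(-3)/2890 = -3*(2 - 3)/2890 = -3*(-1)*(1/2890) = 3*(1/2890) = 3/2890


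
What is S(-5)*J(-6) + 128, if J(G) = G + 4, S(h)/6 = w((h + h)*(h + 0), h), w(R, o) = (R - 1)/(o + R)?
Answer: 1724/15 ≈ 114.93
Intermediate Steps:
w(R, o) = (-1 + R)/(R + o)
S(h) = 6*(-1 + 2*h**2)/(h + 2*h**2) (S(h) = 6*((-1 + (h + h)*(h + 0))/((h + h)*(h + 0) + h)) = 6*((-1 + (2*h)*h)/((2*h)*h + h)) = 6*((-1 + 2*h**2)/(2*h**2 + h)) = 6*((-1 + 2*h**2)/(h + 2*h**2)) = 6*(-1 + 2*h**2)/(h + 2*h**2))
J(G) = 4 + G
S(-5)*J(-6) + 128 = (6*(-1 + 2*(-5)**2)/(-5*(1 + 2*(-5))))*(4 - 6) + 128 = (6*(-1/5)*(-1 + 2*25)/(1 - 10))*(-2) + 128 = (6*(-1/5)*(-1 + 50)/(-9))*(-2) + 128 = (6*(-1/5)*(-1/9)*49)*(-2) + 128 = (98/15)*(-2) + 128 = -196/15 + 128 = 1724/15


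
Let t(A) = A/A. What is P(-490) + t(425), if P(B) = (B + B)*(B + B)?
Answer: 960401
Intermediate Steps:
P(B) = 4*B**2 (P(B) = (2*B)*(2*B) = 4*B**2)
t(A) = 1
P(-490) + t(425) = 4*(-490)**2 + 1 = 4*240100 + 1 = 960400 + 1 = 960401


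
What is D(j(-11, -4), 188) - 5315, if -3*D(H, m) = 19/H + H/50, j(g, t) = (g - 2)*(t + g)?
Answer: -6220109/1170 ≈ -5316.3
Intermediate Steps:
j(g, t) = (-2 + g)*(g + t)
D(H, m) = -19/(3*H) - H/150 (D(H, m) = -(19/H + H/50)/3 = -19/(3*H) - H/150)
D(j(-11, -4), 188) - 5315 = (-950 - ((-11)**2 - 2*(-11) - 2*(-4) - 11*(-4))**2)/(150*((-11)**2 - 2*(-11) - 2*(-4) - 11*(-4))) - 5315 = (-950 - (121 + 22 + 8 + 44)**2)/(150*(121 + 22 + 8 + 44)) - 5315 = (1/150)*(-950 - 1*195**2)/195 - 5315 = (1/150)*(1/195)*(-950 - 1*38025) - 5315 = (1/150)*(1/195)*(-950 - 38025) - 5315 = (1/150)*(1/195)*(-38975) - 5315 = -1559/1170 - 5315 = -6220109/1170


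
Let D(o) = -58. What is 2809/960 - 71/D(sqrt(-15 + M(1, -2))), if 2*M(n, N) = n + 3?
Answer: 115541/27840 ≈ 4.1502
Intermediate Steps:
M(n, N) = 3/2 + n/2 (M(n, N) = (n + 3)/2 = (3 + n)/2 = 3/2 + n/2)
2809/960 - 71/D(sqrt(-15 + M(1, -2))) = 2809/960 - 71/(-58) = 2809*(1/960) - 71*(-1/58) = 2809/960 + 71/58 = 115541/27840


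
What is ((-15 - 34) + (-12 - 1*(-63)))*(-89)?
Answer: -178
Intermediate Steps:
((-15 - 34) + (-12 - 1*(-63)))*(-89) = (-49 + (-12 + 63))*(-89) = (-49 + 51)*(-89) = 2*(-89) = -178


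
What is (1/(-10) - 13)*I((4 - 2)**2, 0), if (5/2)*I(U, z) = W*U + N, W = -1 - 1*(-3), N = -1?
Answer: -917/25 ≈ -36.680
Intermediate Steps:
W = 2 (W = -1 + 3 = 2)
I(U, z) = -2/5 + 4*U/5 (I(U, z) = 2*(2*U - 1)/5 = 2*(-1 + 2*U)/5 = -2/5 + 4*U/5)
(1/(-10) - 13)*I((4 - 2)**2, 0) = (1/(-10) - 13)*(-2/5 + 4*(4 - 2)**2/5) = (-1/10 - 13)*(-2/5 + (4/5)*2**2) = -131*(-2/5 + (4/5)*4)/10 = -131*(-2/5 + 16/5)/10 = -131/10*14/5 = -917/25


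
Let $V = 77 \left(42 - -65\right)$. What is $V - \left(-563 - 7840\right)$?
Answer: $16642$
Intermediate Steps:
$V = 8239$ ($V = 77 \left(42 + 65\right) = 77 \cdot 107 = 8239$)
$V - \left(-563 - 7840\right) = 8239 - \left(-563 - 7840\right) = 8239 - -8403 = 8239 + 8403 = 16642$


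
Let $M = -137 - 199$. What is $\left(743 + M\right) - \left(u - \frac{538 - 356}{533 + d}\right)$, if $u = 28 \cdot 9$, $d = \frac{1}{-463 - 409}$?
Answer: $\frac{72198829}{464775} \approx 155.34$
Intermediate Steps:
$d = - \frac{1}{872}$ ($d = \frac{1}{-872} = - \frac{1}{872} \approx -0.0011468$)
$u = 252$
$M = -336$ ($M = -137 - 199 = -336$)
$\left(743 + M\right) - \left(u - \frac{538 - 356}{533 + d}\right) = \left(743 - 336\right) - \left(252 - \frac{538 - 356}{533 - \frac{1}{872}}\right) = 407 - \left(252 - \frac{182}{\frac{464775}{872}}\right) = 407 + \left(182 \cdot \frac{872}{464775} - 252\right) = 407 + \left(\frac{158704}{464775} - 252\right) = 407 - \frac{116964596}{464775} = \frac{72198829}{464775}$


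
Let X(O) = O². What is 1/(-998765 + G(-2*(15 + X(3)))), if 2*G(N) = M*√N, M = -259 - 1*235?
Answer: I/(-998765*I + 988*√3) ≈ -1.0012e-6 + 1.7155e-9*I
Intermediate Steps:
M = -494 (M = -259 - 235 = -494)
G(N) = -247*√N (G(N) = (-494*√N)/2 = -247*√N)
1/(-998765 + G(-2*(15 + X(3)))) = 1/(-998765 - 247*I*√2*√(15 + 3²)) = 1/(-998765 - 247*I*√2*√(15 + 9)) = 1/(-998765 - 247*4*I*√3) = 1/(-998765 - 988*I*√3)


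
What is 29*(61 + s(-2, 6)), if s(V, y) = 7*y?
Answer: 2987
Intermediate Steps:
29*(61 + s(-2, 6)) = 29*(61 + 7*6) = 29*(61 + 42) = 29*103 = 2987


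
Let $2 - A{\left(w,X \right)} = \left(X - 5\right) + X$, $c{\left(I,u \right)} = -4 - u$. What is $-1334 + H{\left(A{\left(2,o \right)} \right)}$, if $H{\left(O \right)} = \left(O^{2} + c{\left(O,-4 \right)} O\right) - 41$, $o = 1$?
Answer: $-1350$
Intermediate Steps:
$A{\left(w,X \right)} = 7 - 2 X$ ($A{\left(w,X \right)} = 2 - \left(\left(X - 5\right) + X\right) = 2 - \left(\left(-5 + X\right) + X\right) = 2 - \left(-5 + 2 X\right) = 7 - 2 X$)
$H{\left(O \right)} = -41 + O^{2}$ ($H{\left(O \right)} = \left(O^{2} + \left(-4 - -4\right) O\right) - 41 = \left(O^{2} + \left(-4 + 4\right) O\right) - 41 = \left(O^{2} + 0 O\right) - 41 = \left(O^{2} + 0\right) - 41 = O^{2} - 41 = -41 + O^{2}$)
$-1334 + H{\left(A{\left(2,o \right)} \right)} = -1334 - \left(41 - \left(7 - 2\right)^{2}\right) = -1334 - \left(41 - 5^{2}\right) = -1334 + \left(-41 + 25\right) = -1334 - 16 = -1350$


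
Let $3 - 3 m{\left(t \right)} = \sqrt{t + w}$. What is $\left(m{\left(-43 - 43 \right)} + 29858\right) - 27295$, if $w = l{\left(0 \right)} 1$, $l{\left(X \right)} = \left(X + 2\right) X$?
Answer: $2564 - \frac{i \sqrt{86}}{3} \approx 2564.0 - 3.0912 i$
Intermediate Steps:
$l{\left(X \right)} = X \left(2 + X\right)$ ($l{\left(X \right)} = \left(2 + X\right) X = X \left(2 + X\right)$)
$w = 0$ ($w = 0 \left(2 + 0\right) 1 = 0 \cdot 2 \cdot 1 = 0 \cdot 1 = 0$)
$m{\left(t \right)} = 1 - \frac{\sqrt{t}}{3}$ ($m{\left(t \right)} = 1 - \frac{\sqrt{t + 0}}{3} = 1 - \frac{\sqrt{t}}{3}$)
$\left(m{\left(-43 - 43 \right)} + 29858\right) - 27295 = \left(\left(1 - \frac{\sqrt{-43 - 43}}{3}\right) + 29858\right) - 27295 = \left(\left(1 - \frac{\sqrt{-86}}{3}\right) + 29858\right) - 27295 = \left(\left(1 - \frac{i \sqrt{86}}{3}\right) + 29858\right) - 27295 = \left(29859 - \frac{i \sqrt{86}}{3}\right) - 27295 = 2564 - \frac{i \sqrt{86}}{3}$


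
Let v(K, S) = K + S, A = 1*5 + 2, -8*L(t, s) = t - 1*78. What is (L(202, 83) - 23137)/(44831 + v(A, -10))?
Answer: -6615/12808 ≈ -0.51647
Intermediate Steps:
L(t, s) = 39/4 - t/8 (L(t, s) = -(t - 1*78)/8 = -(t - 78)/8 = -(-78 + t)/8 = 39/4 - t/8)
A = 7 (A = 5 + 2 = 7)
(L(202, 83) - 23137)/(44831 + v(A, -10)) = ((39/4 - 1/8*202) - 23137)/(44831 + (7 - 10)) = ((39/4 - 101/4) - 23137)/(44831 - 3) = (-31/2 - 23137)/44828 = -46305/2*1/44828 = -6615/12808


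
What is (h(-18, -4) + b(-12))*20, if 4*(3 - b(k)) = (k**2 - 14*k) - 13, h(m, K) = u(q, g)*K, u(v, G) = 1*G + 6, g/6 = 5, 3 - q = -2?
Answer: -4315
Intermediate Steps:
q = 5 (q = 3 - 1*(-2) = 3 + 2 = 5)
g = 30 (g = 6*5 = 30)
u(v, G) = 6 + G (u(v, G) = G + 6 = 6 + G)
h(m, K) = 36*K (h(m, K) = (6 + 30)*K = 36*K)
b(k) = 25/4 - k**2/4 + 7*k/2 (b(k) = 3 - ((k**2 - 14*k) - 13)/4 = 3 - (-13 + k**2 - 14*k)/4 = 3 + (13/4 - k**2/4 + 7*k/2) = 25/4 - k**2/4 + 7*k/2)
(h(-18, -4) + b(-12))*20 = (36*(-4) + (25/4 - 1/4*(-12)**2 + (7/2)*(-12)))*20 = (-144 + (25/4 - 1/4*144 - 42))*20 = (-144 + (25/4 - 36 - 42))*20 = (-144 - 287/4)*20 = -863/4*20 = -4315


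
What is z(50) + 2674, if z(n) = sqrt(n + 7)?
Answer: 2674 + sqrt(57) ≈ 2681.6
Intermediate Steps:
z(n) = sqrt(7 + n)
z(50) + 2674 = sqrt(7 + 50) + 2674 = sqrt(57) + 2674 = 2674 + sqrt(57)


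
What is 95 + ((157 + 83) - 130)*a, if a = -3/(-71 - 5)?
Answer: 3775/38 ≈ 99.342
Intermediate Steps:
a = 3/76 (a = -3/(-76) = -1/76*(-3) = 3/76 ≈ 0.039474)
95 + ((157 + 83) - 130)*a = 95 + ((157 + 83) - 130)*(3/76) = 95 + (240 - 130)*(3/76) = 95 + 110*(3/76) = 95 + 165/38 = 3775/38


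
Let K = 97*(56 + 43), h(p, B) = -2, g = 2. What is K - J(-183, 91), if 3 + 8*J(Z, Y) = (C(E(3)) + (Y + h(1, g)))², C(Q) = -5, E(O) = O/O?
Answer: 69771/8 ≈ 8721.4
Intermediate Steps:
E(O) = 1
J(Z, Y) = -3/8 + (-7 + Y)²/8 (J(Z, Y) = -3/8 + (-5 + (Y - 2))²/8 = -3/8 + (-5 + (-2 + Y))²/8 = -3/8 + (-7 + Y)²/8)
K = 9603 (K = 97*99 = 9603)
K - J(-183, 91) = 9603 - (-3/8 + (-7 + 91)²/8) = 9603 - (-3/8 + (⅛)*84²) = 9603 - (-3/8 + (⅛)*7056) = 9603 - (-3/8 + 882) = 9603 - 1*7053/8 = 9603 - 7053/8 = 69771/8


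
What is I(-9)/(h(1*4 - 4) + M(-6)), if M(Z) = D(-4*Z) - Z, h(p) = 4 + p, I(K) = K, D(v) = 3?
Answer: -9/13 ≈ -0.69231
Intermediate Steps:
M(Z) = 3 - Z
I(-9)/(h(1*4 - 4) + M(-6)) = -9/((4 + (1*4 - 4)) + (3 - 1*(-6))) = -9/((4 + (4 - 4)) + (3 + 6)) = -9/((4 + 0) + 9) = -9/(4 + 9) = -9/13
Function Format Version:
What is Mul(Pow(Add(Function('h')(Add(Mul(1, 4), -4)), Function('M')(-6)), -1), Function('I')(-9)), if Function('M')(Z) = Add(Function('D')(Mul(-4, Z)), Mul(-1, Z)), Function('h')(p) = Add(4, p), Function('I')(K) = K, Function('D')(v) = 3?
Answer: Rational(-9, 13) ≈ -0.69231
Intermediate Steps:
Function('M')(Z) = Add(3, Mul(-1, Z))
Mul(Pow(Add(Function('h')(Add(Mul(1, 4), -4)), Function('M')(-6)), -1), Function('I')(-9)) = Mul(Pow(Add(Add(4, Add(Mul(1, 4), -4)), Add(3, Mul(-1, -6))), -1), -9) = Mul(Pow(Add(Add(4, Add(4, -4)), Add(3, 6)), -1), -9) = Mul(Pow(Add(Add(4, 0), 9), -1), -9) = Mul(Pow(Add(4, 9), -1), -9) = Mul(Pow(13, -1), -9) = Mul(Rational(1, 13), -9) = Rational(-9, 13)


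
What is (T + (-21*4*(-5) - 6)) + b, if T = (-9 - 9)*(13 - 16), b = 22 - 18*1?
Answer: 472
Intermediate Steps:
b = 4 (b = 22 - 18 = 4)
T = 54 (T = -18*(-3) = 54)
(T + (-21*4*(-5) - 6)) + b = (54 + (-21*4*(-5) - 6)) + 4 = (54 + (-(-420) - 6)) + 4 = (54 + (-21*(-20) - 6)) + 4 = (54 + (420 - 6)) + 4 = (54 + 414) + 4 = 468 + 4 = 472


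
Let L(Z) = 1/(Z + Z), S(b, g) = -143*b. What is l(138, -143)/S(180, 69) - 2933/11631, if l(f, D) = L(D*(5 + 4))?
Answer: -64775066483/256869704520 ≈ -0.25217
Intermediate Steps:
L(Z) = 1/(2*Z)
l(f, D) = 1/(18*D) (l(f, D) = 1/(2*((D*(5 + 4)))) = 1/(2*((D*9))) = 1/(2*((9*D))) = (1/(9*D))/2 = 1/(18*D))
l(138, -143)/S(180, 69) - 2933/11631 = ((1/18)/(-143))/((-143*180)) - 2933/11631 = ((1/18)*(-1/143))/(-25740) - 2933*1/11631 = -1/2574*(-1/25740) - 2933/11631 = 1/66254760 - 2933/11631 = -64775066483/256869704520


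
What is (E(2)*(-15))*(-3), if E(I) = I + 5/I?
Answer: 405/2 ≈ 202.50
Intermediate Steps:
(E(2)*(-15))*(-3) = ((2 + 5/2)*(-15))*(-3) = ((9/2)*(-15))*(-3) = -135/2*(-3) = 405/2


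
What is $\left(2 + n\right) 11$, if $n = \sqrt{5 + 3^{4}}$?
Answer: $22 + 11 \sqrt{86} \approx 124.01$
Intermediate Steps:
$n = \sqrt{86}$ ($n = \sqrt{5 + 81} = \sqrt{86} \approx 9.2736$)
$\left(2 + n\right) 11 = \left(2 + \sqrt{86}\right) 11 = 22 + 11 \sqrt{86}$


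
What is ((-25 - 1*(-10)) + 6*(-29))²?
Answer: 35721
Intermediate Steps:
((-25 - 1*(-10)) + 6*(-29))² = ((-25 + 10) - 174)² = (-15 - 174)² = (-189)² = 35721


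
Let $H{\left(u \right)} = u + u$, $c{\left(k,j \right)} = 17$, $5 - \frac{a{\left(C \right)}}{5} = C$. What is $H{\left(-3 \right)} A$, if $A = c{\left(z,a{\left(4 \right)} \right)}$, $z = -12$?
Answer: $-102$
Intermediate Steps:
$a{\left(C \right)} = 25 - 5 C$
$A = 17$
$H{\left(u \right)} = 2 u$
$H{\left(-3 \right)} A = 2 \left(-3\right) 17 = \left(-6\right) 17 = -102$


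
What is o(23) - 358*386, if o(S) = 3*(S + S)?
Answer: -138050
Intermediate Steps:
o(S) = 6*S (o(S) = 3*(2*S) = 6*S)
o(23) - 358*386 = 6*23 - 358*386 = 138 - 138188 = -138050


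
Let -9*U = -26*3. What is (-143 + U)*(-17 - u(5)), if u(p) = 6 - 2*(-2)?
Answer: 3627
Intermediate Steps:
u(p) = 10 (u(p) = 6 + 4 = 10)
U = 26/3 (U = -(-26)*3/9 = -1/9*(-78) = 26/3 ≈ 8.6667)
(-143 + U)*(-17 - u(5)) = (-143 + 26/3)*(-17 - 1*10) = -403*(-17 - 10)/3 = -403/3*(-27) = 3627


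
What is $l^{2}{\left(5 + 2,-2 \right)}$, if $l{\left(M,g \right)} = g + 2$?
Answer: $0$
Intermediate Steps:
$l{\left(M,g \right)} = 2 + g$
$l^{2}{\left(5 + 2,-2 \right)} = \left(2 - 2\right)^{2} = 0^{2} = 0$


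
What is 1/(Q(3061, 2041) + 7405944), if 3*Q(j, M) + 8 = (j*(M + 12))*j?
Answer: 3/19258255037 ≈ 1.5578e-10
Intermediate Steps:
Q(j, M) = -8/3 + j**2*(12 + M)/3 (Q(j, M) = -8/3 + ((j*(M + 12))*j)/3 = -8/3 + ((j*(12 + M))*j)/3 = -8/3 + (j**2*(12 + M))/3 = -8/3 + j**2*(12 + M)/3)
1/(Q(3061, 2041) + 7405944) = 1/((-8/3 + 4*3061**2 + (1/3)*2041*3061**2) + 7405944) = 1/((-8/3 + 4*9369721 + (1/3)*2041*9369721) + 7405944) = 1/((-8/3 + 37478884 + 19123600561/3) + 7405944) = 1/(19236037205/3 + 7405944) = 1/(19258255037/3) = 3/19258255037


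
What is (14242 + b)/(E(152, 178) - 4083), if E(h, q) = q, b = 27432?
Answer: -41674/3905 ≈ -10.672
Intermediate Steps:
(14242 + b)/(E(152, 178) - 4083) = (14242 + 27432)/(178 - 4083) = 41674/(-3905) = 41674*(-1/3905) = -41674/3905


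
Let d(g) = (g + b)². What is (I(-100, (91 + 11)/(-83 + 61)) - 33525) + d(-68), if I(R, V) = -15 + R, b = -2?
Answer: -28740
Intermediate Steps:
d(g) = (-2 + g)² (d(g) = (g - 2)² = (-2 + g)²)
(I(-100, (91 + 11)/(-83 + 61)) - 33525) + d(-68) = ((-15 - 100) - 33525) + (-2 - 68)² = (-115 - 33525) + (-70)² = -33640 + 4900 = -28740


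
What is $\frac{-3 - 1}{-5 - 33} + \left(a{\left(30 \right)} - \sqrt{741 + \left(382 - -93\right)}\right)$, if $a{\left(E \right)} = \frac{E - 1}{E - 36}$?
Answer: $- \frac{539}{114} - 8 \sqrt{19} \approx -39.599$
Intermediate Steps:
$a{\left(E \right)} = \frac{-1 + E}{-36 + E}$
$\frac{-3 - 1}{-5 - 33} + \left(a{\left(30 \right)} - \sqrt{741 + \left(382 - -93\right)}\right) = \frac{-3 - 1}{-5 - 33} + \left(\frac{-1 + 30}{-36 + 30} - \sqrt{741 + \left(382 - -93\right)}\right) = \frac{1}{-38} \left(-4\right) + \left(\frac{1}{-6} \cdot 29 - \sqrt{741 + \left(382 + 93\right)}\right) = \left(- \frac{1}{38}\right) \left(-4\right) - \left(\frac{29}{6} + \sqrt{741 + 475}\right) = \frac{2}{19} - \left(\frac{29}{6} + \sqrt{1216}\right) = \frac{2}{19} - \left(\frac{29}{6} + 8 \sqrt{19}\right) = - \frac{539}{114} - 8 \sqrt{19}$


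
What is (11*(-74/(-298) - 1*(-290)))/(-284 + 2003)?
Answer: 475717/256131 ≈ 1.8573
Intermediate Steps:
(11*(-74/(-298) - 1*(-290)))/(-284 + 2003) = (11*(-74*(-1/298) + 290))/1719 = (11*(37/149 + 290))*(1/1719) = (11*(43247/149))*(1/1719) = (475717/149)*(1/1719) = 475717/256131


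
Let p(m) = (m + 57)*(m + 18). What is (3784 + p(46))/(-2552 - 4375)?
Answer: -10376/6927 ≈ -1.4979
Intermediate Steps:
p(m) = (18 + m)*(57 + m) (p(m) = (57 + m)*(18 + m) = (18 + m)*(57 + m))
(3784 + p(46))/(-2552 - 4375) = (3784 + (1026 + 46² + 75*46))/(-2552 - 4375) = (3784 + (1026 + 2116 + 3450))/(-6927) = (3784 + 6592)*(-1/6927) = 10376*(-1/6927) = -10376/6927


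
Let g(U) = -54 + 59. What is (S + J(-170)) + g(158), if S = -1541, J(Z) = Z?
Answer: -1706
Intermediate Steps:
g(U) = 5
(S + J(-170)) + g(158) = (-1541 - 170) + 5 = -1711 + 5 = -1706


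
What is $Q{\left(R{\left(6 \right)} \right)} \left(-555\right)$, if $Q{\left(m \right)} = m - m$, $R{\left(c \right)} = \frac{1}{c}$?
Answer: $0$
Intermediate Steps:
$Q{\left(m \right)} = 0$
$Q{\left(R{\left(6 \right)} \right)} \left(-555\right) = 0 \left(-555\right) = 0$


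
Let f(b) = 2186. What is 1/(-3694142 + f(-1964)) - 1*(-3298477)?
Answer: 12177831951011/3691956 ≈ 3.2985e+6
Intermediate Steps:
1/(-3694142 + f(-1964)) - 1*(-3298477) = 1/(-3694142 + 2186) - 1*(-3298477) = 1/(-3691956) + 3298477 = -1/3691956 + 3298477 = 12177831951011/3691956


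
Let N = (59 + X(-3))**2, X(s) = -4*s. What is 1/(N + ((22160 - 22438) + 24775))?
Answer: 1/29538 ≈ 3.3855e-5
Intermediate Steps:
N = 5041 (N = (59 - 4*(-3))**2 = (59 + 12)**2 = 71**2 = 5041)
1/(N + ((22160 - 22438) + 24775)) = 1/(5041 + ((22160 - 22438) + 24775)) = 1/(5041 + (-278 + 24775)) = 1/(5041 + 24497) = 1/29538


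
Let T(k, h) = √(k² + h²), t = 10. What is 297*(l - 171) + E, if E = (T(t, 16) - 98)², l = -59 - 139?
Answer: -99633 - 392*√89 ≈ -1.0333e+5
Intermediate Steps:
l = -198
T(k, h) = √(h² + k²)
E = (-98 + 2*√89)² (E = (√(16² + 10²) - 98)² = (√(256 + 100) - 98)² = (√356 - 98)² = (2*√89 - 98)² = (-98 + 2*√89)² ≈ 6261.9)
297*(l - 171) + E = 297*(-198 - 171) + (9960 - 392*√89) = 297*(-369) + (9960 - 392*√89) = -109593 + (9960 - 392*√89) = -99633 - 392*√89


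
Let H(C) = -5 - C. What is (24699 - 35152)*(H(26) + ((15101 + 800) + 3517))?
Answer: -202652311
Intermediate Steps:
(24699 - 35152)*(H(26) + ((15101 + 800) + 3517)) = (24699 - 35152)*((-5 - 1*26) + ((15101 + 800) + 3517)) = -10453*((-5 - 26) + (15901 + 3517)) = -10453*(-31 + 19418) = -10453*19387 = -202652311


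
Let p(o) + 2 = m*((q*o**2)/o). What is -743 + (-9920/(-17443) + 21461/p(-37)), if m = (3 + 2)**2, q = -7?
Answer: -83452488094/112908539 ≈ -739.12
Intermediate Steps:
m = 25 (m = 5**2 = 25)
p(o) = -2 - 175*o (p(o) = -2 + 25*((-7*o**2)/o) = -2 + 25*(-7*o) = -2 - 175*o)
-743 + (-9920/(-17443) + 21461/p(-37)) = -743 + (-9920/(-17443) + 21461/(-2 - 175*(-37))) = -743 + (-9920*(-1/17443) + 21461/(-2 + 6475)) = -743 + (9920/17443 + 21461/6473) = -743 + 438556383/112908539 = -83452488094/112908539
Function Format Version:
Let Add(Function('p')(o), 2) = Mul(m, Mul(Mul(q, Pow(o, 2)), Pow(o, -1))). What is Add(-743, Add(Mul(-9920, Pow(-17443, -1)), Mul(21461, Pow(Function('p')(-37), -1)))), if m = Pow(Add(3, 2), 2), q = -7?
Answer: Rational(-83452488094, 112908539) ≈ -739.12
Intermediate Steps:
m = 25 (m = Pow(5, 2) = 25)
Function('p')(o) = Add(-2, Mul(-175, o)) (Function('p')(o) = Add(-2, Mul(25, Mul(Mul(-7, Pow(o, 2)), Pow(o, -1)))) = Add(-2, Mul(25, Mul(-7, o))) = Add(-2, Mul(-175, o)))
Add(-743, Add(Mul(-9920, Pow(-17443, -1)), Mul(21461, Pow(Function('p')(-37), -1)))) = Add(-743, Add(Mul(-9920, Pow(-17443, -1)), Mul(21461, Pow(Add(-2, Mul(-175, -37)), -1)))) = Add(-743, Add(Mul(-9920, Rational(-1, 17443)), Mul(21461, Pow(Add(-2, 6475), -1)))) = Add(-743, Add(Rational(9920, 17443), Mul(21461, Pow(6473, -1)))) = Add(-743, Add(Rational(9920, 17443), Mul(21461, Rational(1, 6473)))) = Add(-743, Add(Rational(9920, 17443), Rational(21461, 6473))) = Add(-743, Rational(438556383, 112908539)) = Rational(-83452488094, 112908539)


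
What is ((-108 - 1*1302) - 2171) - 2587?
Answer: -6168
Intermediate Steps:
((-108 - 1*1302) - 2171) - 2587 = ((-108 - 1302) - 2171) - 2587 = (-1410 - 2171) - 2587 = -3581 - 2587 = -6168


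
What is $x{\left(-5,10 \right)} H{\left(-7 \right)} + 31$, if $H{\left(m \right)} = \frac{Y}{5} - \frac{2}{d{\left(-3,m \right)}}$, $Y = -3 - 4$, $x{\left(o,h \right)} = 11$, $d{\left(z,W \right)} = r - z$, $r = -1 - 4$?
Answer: $\frac{133}{5} \approx 26.6$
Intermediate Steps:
$r = -5$ ($r = -1 - 4 = -5$)
$d{\left(z,W \right)} = -5 - z$
$Y = -7$ ($Y = -3 - 4 = -7$)
$H{\left(m \right)} = - \frac{2}{5}$ ($H{\left(m \right)} = - \frac{7}{5} - \frac{2}{-5 - -3} = \left(-7\right) \frac{1}{5} - \frac{2}{-5 + 3} = - \frac{7}{5} - \frac{2}{-2} = - \frac{7}{5} - -1 = - \frac{7}{5} + 1 = - \frac{2}{5}$)
$x{\left(-5,10 \right)} H{\left(-7 \right)} + 31 = 11 \left(- \frac{2}{5}\right) + 31 = - \frac{22}{5} + 31 = \frac{133}{5}$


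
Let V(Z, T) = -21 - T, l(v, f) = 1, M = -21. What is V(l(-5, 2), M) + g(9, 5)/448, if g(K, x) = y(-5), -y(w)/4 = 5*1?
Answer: -5/112 ≈ -0.044643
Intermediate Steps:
y(w) = -20
g(K, x) = -20
V(l(-5, 2), M) + g(9, 5)/448 = (-21 - 1*(-21)) - 20/448 = (-21 + 21) - 20*1/448 = 0 - 5/112 = -5/112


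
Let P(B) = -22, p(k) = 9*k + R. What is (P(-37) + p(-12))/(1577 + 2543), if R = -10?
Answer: -7/206 ≈ -0.033981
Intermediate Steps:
p(k) = -10 + 9*k (p(k) = 9*k - 10 = -10 + 9*k)
(P(-37) + p(-12))/(1577 + 2543) = (-22 + (-10 + 9*(-12)))/(1577 + 2543) = (-22 + (-10 - 108))/4120 = (-22 - 118)*(1/4120) = -140*1/4120 = -7/206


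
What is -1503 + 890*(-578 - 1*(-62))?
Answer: -460743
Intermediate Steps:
-1503 + 890*(-578 - 1*(-62)) = -1503 + 890*(-578 + 62) = -1503 + 890*(-516) = -1503 - 459240 = -460743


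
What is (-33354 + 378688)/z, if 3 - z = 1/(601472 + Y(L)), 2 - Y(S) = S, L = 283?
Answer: 103805846397/901786 ≈ 1.1511e+5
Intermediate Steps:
Y(S) = 2 - S
z = 1803572/601191 (z = 3 - 1/(601472 + (2 - 1*283)) = 3 - 1/(601472 + (2 - 283)) = 3 - 1/(601472 - 281) = 3 - 1/601191 = 1803572/601191 ≈ 3.0000)
(-33354 + 378688)/z = (-33354 + 378688)/(1803572/601191) = 345334*(601191/1803572) = 103805846397/901786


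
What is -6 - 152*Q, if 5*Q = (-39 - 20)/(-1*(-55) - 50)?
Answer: 8818/25 ≈ 352.72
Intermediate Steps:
Q = -59/25 (Q = ((-39 - 20)/(-1*(-55) - 50))/5 = (-59/(55 - 50))/5 = (-59/5)/5 = (-59*⅕)/5 = (⅕)*(-59/5) = -59/25 ≈ -2.3600)
-6 - 152*Q = -6 - 152*(-59/25) = -6 + 8968/25 = 8818/25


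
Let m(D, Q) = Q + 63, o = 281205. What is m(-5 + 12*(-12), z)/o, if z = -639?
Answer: -64/31245 ≈ -0.0020483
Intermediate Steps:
m(D, Q) = 63 + Q
m(-5 + 12*(-12), z)/o = (63 - 639)/281205 = -576*1/281205 = -64/31245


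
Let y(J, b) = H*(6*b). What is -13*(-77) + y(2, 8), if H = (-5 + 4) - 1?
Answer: 905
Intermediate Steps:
H = -2 (H = -1 - 1 = -2)
y(J, b) = -12*b
-13*(-77) + y(2, 8) = -13*(-77) - 12*8 = 1001 - 96 = 905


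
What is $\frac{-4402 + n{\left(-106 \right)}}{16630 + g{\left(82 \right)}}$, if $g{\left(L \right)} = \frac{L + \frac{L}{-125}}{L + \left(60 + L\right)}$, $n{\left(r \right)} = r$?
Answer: $- \frac{15778000}{58206271} \approx -0.27107$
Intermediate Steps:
$g{\left(L \right)} = \frac{124 L}{125 \left(60 + 2 L\right)}$ ($g{\left(L \right)} = \frac{L + L \left(- \frac{1}{125}\right)}{60 + 2 L} = \frac{L - \frac{L}{125}}{60 + 2 L} = \frac{\frac{124}{125} L}{60 + 2 L} = \frac{124 L}{125 \left(60 + 2 L\right)}$)
$\frac{-4402 + n{\left(-106 \right)}}{16630 + g{\left(82 \right)}} = \frac{-4402 - 106}{16630 + \frac{62}{125} \cdot 82 \frac{1}{30 + 82}} = - \frac{4508}{16630 + \frac{62}{125} \cdot 82 \cdot \frac{1}{112}} = - \frac{4508}{16630 + \frac{1271}{3500}} = - \frac{4508}{\frac{58206271}{3500}} = \left(-4508\right) \frac{3500}{58206271} = - \frac{15778000}{58206271}$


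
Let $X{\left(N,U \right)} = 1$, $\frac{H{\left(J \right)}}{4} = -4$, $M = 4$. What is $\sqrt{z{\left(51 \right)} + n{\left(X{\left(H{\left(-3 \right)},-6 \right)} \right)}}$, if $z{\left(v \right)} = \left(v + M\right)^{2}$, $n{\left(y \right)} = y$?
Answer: $\sqrt{3026} \approx 55.009$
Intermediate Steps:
$H{\left(J \right)} = -16$ ($H{\left(J \right)} = 4 \left(-4\right) = -16$)
$z{\left(v \right)} = \left(4 + v\right)^{2}$ ($z{\left(v \right)} = \left(v + 4\right)^{2} = \left(4 + v\right)^{2}$)
$\sqrt{z{\left(51 \right)} + n{\left(X{\left(H{\left(-3 \right)},-6 \right)} \right)}} = \sqrt{\left(4 + 51\right)^{2} + 1} = \sqrt{55^{2} + 1} = \sqrt{3025 + 1} = \sqrt{3026}$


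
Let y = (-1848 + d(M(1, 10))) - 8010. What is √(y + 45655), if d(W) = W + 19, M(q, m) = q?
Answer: √35817 ≈ 189.25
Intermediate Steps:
d(W) = 19 + W
y = -9838 (y = (-1848 + (19 + 1)) - 8010 = (-1848 + 20) - 8010 = -1828 - 8010 = -9838)
√(y + 45655) = √(-9838 + 45655) = √35817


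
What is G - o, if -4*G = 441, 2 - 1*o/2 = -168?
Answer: -1801/4 ≈ -450.25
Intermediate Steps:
o = 340 (o = 4 - 2*(-168) = 4 + 336 = 340)
G = -441/4 (G = -1/4*441 = -441/4 ≈ -110.25)
G - o = -441/4 - 1*340 = -441/4 - 340 = -1801/4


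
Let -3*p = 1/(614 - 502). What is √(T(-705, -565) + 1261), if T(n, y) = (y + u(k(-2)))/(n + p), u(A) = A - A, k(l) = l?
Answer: √70802968380061/236881 ≈ 35.522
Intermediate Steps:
u(A) = 0
p = -1/336 (p = -1/(3*(614 - 502)) = -⅓/112 = -⅓*1/112 = -1/336 ≈ -0.0029762)
T(n, y) = y/(-1/336 + n) (T(n, y) = (y + 0)/(n - 1/336) = y/(-1/336 + n))
√(T(-705, -565) + 1261) = √(336*(-565)/(-1 + 336*(-705)) + 1261) = √(336*(-565)/(-1 - 236880) + 1261) = √(336*(-565)/(-236881) + 1261) = √(336*(-565)*(-1/236881) + 1261) = √(189840/236881 + 1261) = √(298896781/236881) = √70802968380061/236881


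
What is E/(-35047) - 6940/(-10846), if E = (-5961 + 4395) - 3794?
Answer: 150680370/190059881 ≈ 0.79280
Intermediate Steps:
E = -5360 (E = -1566 - 3794 = -5360)
E/(-35047) - 6940/(-10846) = -5360/(-35047) - 6940/(-10846) = -5360*(-1/35047) - 6940*(-1/10846) = 5360/35047 + 3470/5423 = 150680370/190059881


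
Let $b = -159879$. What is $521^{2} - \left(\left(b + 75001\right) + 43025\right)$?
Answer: $313294$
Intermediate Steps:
$521^{2} - \left(\left(b + 75001\right) + 43025\right) = 521^{2} - \left(\left(-159879 + 75001\right) + 43025\right) = 271441 - \left(-84878 + 43025\right) = 271441 - -41853 = 271441 + 41853 = 313294$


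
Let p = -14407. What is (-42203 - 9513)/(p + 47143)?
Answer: -12929/8184 ≈ -1.5798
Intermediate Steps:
(-42203 - 9513)/(p + 47143) = (-42203 - 9513)/(-14407 + 47143) = -51716/32736 = -51716*1/32736 = -12929/8184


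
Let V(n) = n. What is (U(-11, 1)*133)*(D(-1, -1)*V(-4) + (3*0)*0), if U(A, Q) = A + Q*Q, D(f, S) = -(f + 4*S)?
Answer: 26600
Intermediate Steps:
D(f, S) = -f - 4*S
U(A, Q) = A + Q²
(U(-11, 1)*133)*(D(-1, -1)*V(-4) + (3*0)*0) = ((-11 + 1²)*133)*((-1*(-1) - 4*(-1))*(-4) + (3*0)*0) = ((-11 + 1)*133)*((1 + 4)*(-4) + 0*0) = (-10*133)*(5*(-4) + 0) = -1330*(-20 + 0) = -1330*(-20) = 26600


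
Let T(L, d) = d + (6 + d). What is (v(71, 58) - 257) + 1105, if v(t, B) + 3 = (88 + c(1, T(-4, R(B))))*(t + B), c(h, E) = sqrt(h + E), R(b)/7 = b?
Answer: 12197 + 387*sqrt(91) ≈ 15889.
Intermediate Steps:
R(b) = 7*b
T(L, d) = 6 + 2*d
c(h, E) = sqrt(E + h)
v(t, B) = -3 + (88 + sqrt(7 + 14*B))*(B + t) (v(t, B) = -3 + (88 + sqrt((6 + 2*(7*B)) + 1))*(t + B) = -3 + (88 + sqrt((6 + 14*B) + 1))*(B + t) = -3 + (88 + sqrt(7 + 14*B))*(B + t))
(v(71, 58) - 257) + 1105 = ((-3 + 88*58 + 88*71 + 58*sqrt(7 + 14*58) + 71*sqrt(7 + 14*58)) - 257) + 1105 = ((-3 + 5104 + 6248 + 58*sqrt(7 + 812) + 71*sqrt(7 + 812)) - 257) + 1105 = ((-3 + 5104 + 6248 + 58*sqrt(819) + 71*sqrt(819)) - 257) + 1105 = ((-3 + 5104 + 6248 + 58*(3*sqrt(91)) + 71*(3*sqrt(91))) - 257) + 1105 = ((-3 + 5104 + 6248 + 174*sqrt(91) + 213*sqrt(91)) - 257) + 1105 = ((11349 + 387*sqrt(91)) - 257) + 1105 = (11092 + 387*sqrt(91)) + 1105 = 12197 + 387*sqrt(91)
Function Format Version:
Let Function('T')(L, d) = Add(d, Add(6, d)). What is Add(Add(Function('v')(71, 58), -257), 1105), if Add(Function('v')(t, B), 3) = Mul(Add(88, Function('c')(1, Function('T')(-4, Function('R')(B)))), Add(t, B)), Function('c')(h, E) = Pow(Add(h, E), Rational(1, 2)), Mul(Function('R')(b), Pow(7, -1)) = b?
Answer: Add(12197, Mul(387, Pow(91, Rational(1, 2)))) ≈ 15889.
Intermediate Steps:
Function('R')(b) = Mul(7, b)
Function('T')(L, d) = Add(6, Mul(2, d))
Function('c')(h, E) = Pow(Add(E, h), Rational(1, 2))
Function('v')(t, B) = Add(-3, Mul(Add(88, Pow(Add(7, Mul(14, B)), Rational(1, 2))), Add(B, t))) (Function('v')(t, B) = Add(-3, Mul(Add(88, Pow(Add(Add(6, Mul(2, Mul(7, B))), 1), Rational(1, 2))), Add(t, B))) = Add(-3, Mul(Add(88, Pow(Add(Add(6, Mul(14, B)), 1), Rational(1, 2))), Add(B, t))) = Add(-3, Mul(Add(88, Pow(Add(7, Mul(14, B)), Rational(1, 2))), Add(B, t))))
Add(Add(Function('v')(71, 58), -257), 1105) = Add(Add(Add(-3, Mul(88, 58), Mul(88, 71), Mul(58, Pow(Add(7, Mul(14, 58)), Rational(1, 2))), Mul(71, Pow(Add(7, Mul(14, 58)), Rational(1, 2)))), -257), 1105) = Add(Add(Add(-3, 5104, 6248, Mul(58, Pow(Add(7, 812), Rational(1, 2))), Mul(71, Pow(Add(7, 812), Rational(1, 2)))), -257), 1105) = Add(Add(Add(-3, 5104, 6248, Mul(58, Pow(819, Rational(1, 2))), Mul(71, Pow(819, Rational(1, 2)))), -257), 1105) = Add(Add(Add(-3, 5104, 6248, Mul(58, Mul(3, Pow(91, Rational(1, 2)))), Mul(71, Mul(3, Pow(91, Rational(1, 2))))), -257), 1105) = Add(Add(Add(-3, 5104, 6248, Mul(174, Pow(91, Rational(1, 2))), Mul(213, Pow(91, Rational(1, 2)))), -257), 1105) = Add(Add(Add(11349, Mul(387, Pow(91, Rational(1, 2)))), -257), 1105) = Add(Add(11092, Mul(387, Pow(91, Rational(1, 2)))), 1105) = Add(12197, Mul(387, Pow(91, Rational(1, 2))))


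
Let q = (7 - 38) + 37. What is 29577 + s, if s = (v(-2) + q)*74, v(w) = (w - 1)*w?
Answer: 30465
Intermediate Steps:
v(w) = w*(-1 + w) (v(w) = (-1 + w)*w = w*(-1 + w))
q = 6 (q = -31 + 37 = 6)
s = 888 (s = (-2*(-1 - 2) + 6)*74 = (-2*(-3) + 6)*74 = (6 + 6)*74 = 12*74 = 888)
29577 + s = 29577 + 888 = 30465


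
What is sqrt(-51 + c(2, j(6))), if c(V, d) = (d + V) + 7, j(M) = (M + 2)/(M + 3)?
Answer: I*sqrt(370)/3 ≈ 6.4118*I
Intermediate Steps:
j(M) = (2 + M)/(3 + M)
c(V, d) = 7 + V + d (c(V, d) = (V + d) + 7 = 7 + V + d)
sqrt(-51 + c(2, j(6))) = sqrt(-51 + (7 + 2 + (2 + 6)/(3 + 6))) = sqrt(-51 + (7 + 2 + 8/9)) = sqrt(-51 + 89/9) = sqrt(-370/9) = I*sqrt(370)/3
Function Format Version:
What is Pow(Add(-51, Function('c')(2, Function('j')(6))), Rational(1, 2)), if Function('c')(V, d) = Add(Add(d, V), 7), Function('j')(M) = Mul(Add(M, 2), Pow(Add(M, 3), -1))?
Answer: Mul(Rational(1, 3), I, Pow(370, Rational(1, 2))) ≈ Mul(6.4118, I)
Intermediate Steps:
Function('j')(M) = Mul(Pow(Add(3, M), -1), Add(2, M)) (Function('j')(M) = Mul(Add(2, M), Pow(Add(3, M), -1)) = Mul(Pow(Add(3, M), -1), Add(2, M)))
Function('c')(V, d) = Add(7, V, d) (Function('c')(V, d) = Add(Add(V, d), 7) = Add(7, V, d))
Pow(Add(-51, Function('c')(2, Function('j')(6))), Rational(1, 2)) = Pow(Add(-51, Add(7, 2, Mul(Pow(Add(3, 6), -1), Add(2, 6)))), Rational(1, 2)) = Pow(Add(-51, Add(7, 2, Mul(Pow(9, -1), 8))), Rational(1, 2)) = Pow(Add(-51, Add(7, 2, Mul(Rational(1, 9), 8))), Rational(1, 2)) = Pow(Add(-51, Add(7, 2, Rational(8, 9))), Rational(1, 2)) = Pow(Add(-51, Rational(89, 9)), Rational(1, 2)) = Pow(Rational(-370, 9), Rational(1, 2)) = Mul(Rational(1, 3), I, Pow(370, Rational(1, 2)))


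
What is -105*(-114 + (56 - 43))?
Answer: 10605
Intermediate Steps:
-105*(-114 + (56 - 43)) = -105*(-114 + 13) = -105*(-101) = 10605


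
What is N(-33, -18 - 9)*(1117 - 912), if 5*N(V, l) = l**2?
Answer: 29889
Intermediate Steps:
N(V, l) = l**2/5
N(-33, -18 - 9)*(1117 - 912) = ((-18 - 9)**2/5)*(1117 - 912) = ((1/5)*(-27)**2)*205 = ((1/5)*729)*205 = (729/5)*205 = 29889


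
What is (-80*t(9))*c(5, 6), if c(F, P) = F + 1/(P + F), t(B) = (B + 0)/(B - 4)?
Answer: -8064/11 ≈ -733.09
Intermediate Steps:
t(B) = B/(-4 + B)
c(F, P) = F + 1/(F + P)
(-80*t(9))*c(5, 6) = (-720/(-4 + 9))*((1 + 5**2 + 5*6)/(5 + 6)) = (-720/5)*((1 + 25 + 30)/11) = (-720/5)*((1/11)*56) = -80*9/5*(56/11) = -144*56/11 = -8064/11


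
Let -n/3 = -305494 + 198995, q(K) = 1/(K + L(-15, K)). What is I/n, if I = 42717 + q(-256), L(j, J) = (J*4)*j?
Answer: 645197569/4825682688 ≈ 0.13370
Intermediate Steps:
L(j, J) = 4*J*j (L(j, J) = (4*J)*j = 4*J*j)
q(K) = -1/(59*K) (q(K) = 1/(K + 4*K*(-15)) = 1/(K - 60*K) = 1/(-59*K) = -1/(59*K))
n = 319497 (n = -3*(-305494 + 198995) = -3*(-106499) = 319497)
I = 645197569/15104 (I = 42717 - 1/59/(-256) = 42717 - 1/59*(-1/256) = 42717 + 1/15104 = 645197569/15104 ≈ 42717.)
I/n = (645197569/15104)/319497 = (645197569/15104)*(1/319497) = 645197569/4825682688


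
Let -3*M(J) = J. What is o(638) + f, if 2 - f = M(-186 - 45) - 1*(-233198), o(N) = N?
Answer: -232635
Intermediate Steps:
M(J) = -J/3
f = -233273 (f = 2 - (-(-186 - 45)/3 - 1*(-233198)) = 2 - (-⅓*(-231) + 233198) = 2 - (77 + 233198) = 2 - 1*233275 = 2 - 233275 = -233273)
o(638) + f = 638 - 233273 = -232635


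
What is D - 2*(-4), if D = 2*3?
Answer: 14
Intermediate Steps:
D = 6
D - 2*(-4) = 6 - 2*(-4) = 6 + 8 = 14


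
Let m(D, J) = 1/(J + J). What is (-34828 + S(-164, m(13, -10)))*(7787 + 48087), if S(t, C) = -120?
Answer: -1952684552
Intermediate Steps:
m(D, J) = 1/(2*J)
(-34828 + S(-164, m(13, -10)))*(7787 + 48087) = (-34828 - 120)*(7787 + 48087) = -34948*55874 = -1952684552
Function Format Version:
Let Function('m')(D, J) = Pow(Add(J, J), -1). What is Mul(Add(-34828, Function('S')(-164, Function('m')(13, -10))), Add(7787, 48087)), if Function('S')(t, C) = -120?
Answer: -1952684552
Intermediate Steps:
Function('m')(D, J) = Mul(Rational(1, 2), Pow(J, -1)) (Function('m')(D, J) = Pow(Mul(2, J), -1) = Mul(Rational(1, 2), Pow(J, -1)))
Mul(Add(-34828, Function('S')(-164, Function('m')(13, -10))), Add(7787, 48087)) = Mul(Add(-34828, -120), Add(7787, 48087)) = Mul(-34948, 55874) = -1952684552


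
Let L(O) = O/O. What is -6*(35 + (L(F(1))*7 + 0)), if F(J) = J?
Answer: -252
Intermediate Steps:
L(O) = 1
-6*(35 + (L(F(1))*7 + 0)) = -6*(35 + (1*7 + 0)) = -6*(35 + (7 + 0)) = -6*(35 + 7) = -6*42 = -252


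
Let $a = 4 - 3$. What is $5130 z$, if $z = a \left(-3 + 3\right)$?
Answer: $0$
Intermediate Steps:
$a = 1$
$z = 0$ ($z = 1 \left(-3 + 3\right) = 1 \cdot 0 = 0$)
$5130 z = 5130 \cdot 0 = 0$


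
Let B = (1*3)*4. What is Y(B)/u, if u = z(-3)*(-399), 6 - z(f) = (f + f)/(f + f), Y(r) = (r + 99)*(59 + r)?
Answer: -2627/665 ≈ -3.9504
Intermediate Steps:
B = 12 (B = 3*4 = 12)
Y(r) = (59 + r)*(99 + r) (Y(r) = (99 + r)*(59 + r) = (59 + r)*(99 + r))
z(f) = 5 (z(f) = 6 - (f + f)/(f + f) = 6 - 2*f/(2*f) = 6 - 2*f*1/(2*f) = 6 - 1*1 = 6 - 1 = 5)
u = -1995 (u = 5*(-399) = -1995)
Y(B)/u = (5841 + 12² + 158*12)/(-1995) = (5841 + 144 + 1896)*(-1/1995) = 7881*(-1/1995) = -2627/665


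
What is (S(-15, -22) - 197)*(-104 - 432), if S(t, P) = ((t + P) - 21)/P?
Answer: 1145968/11 ≈ 1.0418e+5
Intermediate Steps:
S(t, P) = (-21 + P + t)/P (S(t, P) = ((P + t) - 21)/P = (-21 + P + t)/P)
(S(-15, -22) - 197)*(-104 - 432) = ((-21 - 22 - 15)/(-22) - 197)*(-104 - 432) = (-1/22*(-58) - 197)*(-536) = (29/11 - 197)*(-536) = -2138/11*(-536) = 1145968/11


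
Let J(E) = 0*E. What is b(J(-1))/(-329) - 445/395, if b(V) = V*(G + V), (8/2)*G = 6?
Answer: -89/79 ≈ -1.1266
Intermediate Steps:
G = 3/2 (G = (¼)*6 = 3/2 ≈ 1.5000)
J(E) = 0
b(V) = V*(3/2 + V)
b(J(-1))/(-329) - 445/395 = ((½)*0*(3 + 2*0))/(-329) - 445/395 = ((½)*0*(3 + 0))*(-1/329) - 445*1/395 = ((½)*0*3)*(-1/329) - 89/79 = 0*(-1/329) - 89/79 = 0 - 89/79 = -89/79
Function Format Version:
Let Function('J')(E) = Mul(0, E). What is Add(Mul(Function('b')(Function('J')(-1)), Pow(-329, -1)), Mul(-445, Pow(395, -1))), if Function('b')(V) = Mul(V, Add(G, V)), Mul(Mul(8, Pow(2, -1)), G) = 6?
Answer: Rational(-89, 79) ≈ -1.1266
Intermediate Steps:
G = Rational(3, 2) (G = Mul(Rational(1, 4), 6) = Rational(3, 2) ≈ 1.5000)
Function('J')(E) = 0
Function('b')(V) = Mul(V, Add(Rational(3, 2), V))
Add(Mul(Function('b')(Function('J')(-1)), Pow(-329, -1)), Mul(-445, Pow(395, -1))) = Add(Mul(Mul(Rational(1, 2), 0, Add(3, Mul(2, 0))), Pow(-329, -1)), Mul(-445, Pow(395, -1))) = Add(Mul(Mul(Rational(1, 2), 0, Add(3, 0)), Rational(-1, 329)), Mul(-445, Rational(1, 395))) = Add(Mul(Mul(Rational(1, 2), 0, 3), Rational(-1, 329)), Rational(-89, 79)) = Add(Mul(0, Rational(-1, 329)), Rational(-89, 79)) = Add(0, Rational(-89, 79)) = Rational(-89, 79)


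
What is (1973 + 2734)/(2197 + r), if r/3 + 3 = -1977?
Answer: -4707/3743 ≈ -1.2575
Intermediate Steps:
r = -5940 (r = -9 + 3*(-1977) = -9 - 5931 = -5940)
(1973 + 2734)/(2197 + r) = (1973 + 2734)/(2197 - 5940) = 4707/(-3743) = 4707*(-1/3743) = -4707/3743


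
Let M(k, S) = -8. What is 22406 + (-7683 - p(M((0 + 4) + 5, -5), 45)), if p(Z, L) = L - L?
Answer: 14723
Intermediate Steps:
p(Z, L) = 0
22406 + (-7683 - p(M((0 + 4) + 5, -5), 45)) = 22406 + (-7683 - 1*0) = 22406 + (-7683 + 0) = 22406 - 7683 = 14723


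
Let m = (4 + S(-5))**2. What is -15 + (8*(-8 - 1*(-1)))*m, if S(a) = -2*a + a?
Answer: -4551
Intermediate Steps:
S(a) = -a
m = 81 (m = (4 - 1*(-5))**2 = (4 + 5)**2 = 9**2 = 81)
-15 + (8*(-8 - 1*(-1)))*m = -15 + (8*(-8 - 1*(-1)))*81 = -15 + (8*(-8 + 1))*81 = -15 + (8*(-7))*81 = -15 - 56*81 = -15 - 4536 = -4551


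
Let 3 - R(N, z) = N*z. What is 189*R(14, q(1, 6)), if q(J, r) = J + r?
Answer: -17955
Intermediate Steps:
R(N, z) = 3 - N*z
189*R(14, q(1, 6)) = 189*(3 - 1*14*(1 + 6)) = 189*(3 - 1*14*7) = 189*(3 - 98) = 189*(-95) = -17955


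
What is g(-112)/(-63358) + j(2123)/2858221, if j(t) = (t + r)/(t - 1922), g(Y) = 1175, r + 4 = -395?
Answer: -674931115483/36399324389718 ≈ -0.018542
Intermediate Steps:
r = -399 (r = -4 - 395 = -399)
j(t) = (-399 + t)/(-1922 + t) (j(t) = (t - 399)/(t - 1922) = (-399 + t)/(-1922 + t))
g(-112)/(-63358) + j(2123)/2858221 = 1175/(-63358) + ((-399 + 2123)/(-1922 + 2123))/2858221 = 1175*(-1/63358) + (1724/201)*(1/2858221) = -1175/63358 + ((1/201)*1724)*(1/2858221) = -1175/63358 + (1724/201)*(1/2858221) = -1175/63358 + 1724/574502421 = -674931115483/36399324389718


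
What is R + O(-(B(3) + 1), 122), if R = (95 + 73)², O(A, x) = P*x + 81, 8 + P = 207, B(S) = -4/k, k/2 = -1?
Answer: 52583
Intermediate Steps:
k = -2 (k = 2*(-1) = -2)
B(S) = 2 (B(S) = -4/(-2) = -4*(-½) = 2)
P = 199 (P = -8 + 207 = 199)
O(A, x) = 81 + 199*x (O(A, x) = 199*x + 81 = 81 + 199*x)
R = 28224 (R = 168² = 28224)
R + O(-(B(3) + 1), 122) = 28224 + (81 + 199*122) = 28224 + (81 + 24278) = 28224 + 24359 = 52583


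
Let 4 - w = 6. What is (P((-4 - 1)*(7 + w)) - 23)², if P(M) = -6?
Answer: 841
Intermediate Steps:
w = -2 (w = 4 - 1*6 = 4 - 6 = -2)
(P((-4 - 1)*(7 + w)) - 23)² = (-6 - 23)² = (-29)² = 841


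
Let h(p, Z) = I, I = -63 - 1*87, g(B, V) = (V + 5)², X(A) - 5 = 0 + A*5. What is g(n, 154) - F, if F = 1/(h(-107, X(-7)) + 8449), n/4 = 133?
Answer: 209807018/8299 ≈ 25281.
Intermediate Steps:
X(A) = 5 + 5*A (X(A) = 5 + (0 + A*5) = 5 + (0 + 5*A) = 5 + 5*A)
n = 532 (n = 4*133 = 532)
g(B, V) = (5 + V)²
I = -150 (I = -63 - 87 = -150)
h(p, Z) = -150
F = 1/8299 (F = 1/(-150 + 8449) = 1/8299 ≈ 0.00012050)
g(n, 154) - F = (5 + 154)² - 1*1/8299 = 159² - 1/8299 = 25281 - 1/8299 = 209807018/8299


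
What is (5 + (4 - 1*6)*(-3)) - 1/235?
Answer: 2584/235 ≈ 10.996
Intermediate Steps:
(5 + (4 - 1*6)*(-3)) - 1/235 = (5 + (4 - 6)*(-3)) - 1*1/235 = (5 - 2*(-3)) - 1/235 = (5 + 6) - 1/235 = 11 - 1/235 = 2584/235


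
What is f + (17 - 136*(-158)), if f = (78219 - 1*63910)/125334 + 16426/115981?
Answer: 312608197182683/14536362654 ≈ 21505.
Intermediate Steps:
f = 3718308413/14536362654 (f = (78219 - 63910)*(1/125334) + 16426*(1/115981) = 14309*(1/125334) + 16426/115981 = 14309/125334 + 16426/115981 = 3718308413/14536362654 ≈ 0.25579)
f + (17 - 136*(-158)) = 3718308413/14536362654 + (17 - 136*(-158)) = 3718308413/14536362654 + (17 + 21488) = 3718308413/14536362654 + 21505 = 312608197182683/14536362654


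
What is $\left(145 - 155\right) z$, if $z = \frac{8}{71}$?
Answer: $- \frac{80}{71} \approx -1.1268$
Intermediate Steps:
$z = \frac{8}{71}$ ($z = 8 \cdot \frac{1}{71} = \frac{8}{71} \approx 0.11268$)
$\left(145 - 155\right) z = \left(145 - 155\right) \frac{8}{71} = \left(-10\right) \frac{8}{71} = - \frac{80}{71}$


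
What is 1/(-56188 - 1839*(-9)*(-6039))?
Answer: 1/239367843 ≈ 4.1777e-9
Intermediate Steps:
1/(-56188 - 1839*(-9)*(-6039)) = -1/6039/(-56188 + 16551) = -1/6039/(-39637) = -1/39637*(-1/6039) = 1/239367843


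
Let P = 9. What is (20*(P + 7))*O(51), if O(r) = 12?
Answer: 3840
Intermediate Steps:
(20*(P + 7))*O(51) = (20*(9 + 7))*12 = (20*16)*12 = 320*12 = 3840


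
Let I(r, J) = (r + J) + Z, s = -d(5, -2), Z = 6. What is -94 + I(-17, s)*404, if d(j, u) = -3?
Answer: -3326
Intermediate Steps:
s = 3 (s = -1*(-3) = 3)
I(r, J) = 6 + J + r (I(r, J) = (r + J) + 6 = (J + r) + 6 = 6 + J + r)
-94 + I(-17, s)*404 = -94 + (6 + 3 - 17)*404 = -94 - 8*404 = -94 - 3232 = -3326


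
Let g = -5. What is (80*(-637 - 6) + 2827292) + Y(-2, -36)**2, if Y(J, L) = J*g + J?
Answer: 2775916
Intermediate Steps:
Y(J, L) = -4*J (Y(J, L) = J*(-5) + J = -5*J + J = -4*J)
(80*(-637 - 6) + 2827292) + Y(-2, -36)**2 = (80*(-637 - 6) + 2827292) + (-4*(-2))**2 = (80*(-643) + 2827292) + 8**2 = (-51440 + 2827292) + 64 = 2775852 + 64 = 2775916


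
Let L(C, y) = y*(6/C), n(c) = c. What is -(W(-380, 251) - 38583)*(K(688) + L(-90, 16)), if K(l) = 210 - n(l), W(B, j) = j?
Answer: -275453752/15 ≈ -1.8364e+7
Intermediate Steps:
K(l) = 210 - l
L(C, y) = 6*y/C
-(W(-380, 251) - 38583)*(K(688) + L(-90, 16)) = -(251 - 38583)*((210 - 1*688) + 6*16/(-90)) = -(-38332)*((210 - 688) + 6*16*(-1/90)) = -(-38332)*(-478 - 16/15) = -(-38332)*(-7186)/15 = -1*275453752/15 = -275453752/15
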